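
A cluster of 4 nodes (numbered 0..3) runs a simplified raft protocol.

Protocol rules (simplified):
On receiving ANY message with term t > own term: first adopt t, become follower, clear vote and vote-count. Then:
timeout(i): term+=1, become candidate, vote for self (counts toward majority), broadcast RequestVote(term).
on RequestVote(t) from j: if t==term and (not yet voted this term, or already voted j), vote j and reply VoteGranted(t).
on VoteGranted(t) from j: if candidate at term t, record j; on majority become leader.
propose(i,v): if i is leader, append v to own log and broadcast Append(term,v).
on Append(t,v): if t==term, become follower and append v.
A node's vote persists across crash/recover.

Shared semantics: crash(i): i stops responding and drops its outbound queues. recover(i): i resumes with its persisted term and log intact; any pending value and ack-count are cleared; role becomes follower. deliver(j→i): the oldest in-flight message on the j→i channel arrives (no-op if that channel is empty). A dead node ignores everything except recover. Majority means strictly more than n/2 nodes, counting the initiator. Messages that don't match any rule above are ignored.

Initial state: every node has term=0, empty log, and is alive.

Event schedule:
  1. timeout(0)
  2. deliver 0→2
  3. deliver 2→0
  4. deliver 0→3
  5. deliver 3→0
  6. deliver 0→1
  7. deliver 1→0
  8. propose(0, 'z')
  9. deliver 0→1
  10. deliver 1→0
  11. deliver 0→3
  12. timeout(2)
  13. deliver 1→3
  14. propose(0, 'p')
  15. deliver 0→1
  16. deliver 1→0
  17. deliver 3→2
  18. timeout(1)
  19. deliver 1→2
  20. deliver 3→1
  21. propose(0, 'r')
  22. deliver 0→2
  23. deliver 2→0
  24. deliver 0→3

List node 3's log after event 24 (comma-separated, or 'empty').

z,p

e1 timeout(0): 0[cand,t=1,-]
e2 deliver 0→2: 2[foll,t=1,-]
e3 deliver 2→0: ·
e4 deliver 0→3: 3[foll,t=1,-]
e5 deliver 3→0: 0[lead,t=1,-]
e6 deliver 0→1: 1[foll,t=1,-]
e7 deliver 1→0: ·
e8 propose(0,'z'): 0[lead,t=1,z]
e9 deliver 0→1: 1[foll,t=1,z]
e10 deliver 1→0: ·
e11 deliver 0→3: 3[foll,t=1,z]
e12 timeout(2): 2[cand,t=2,-]
e13 deliver 1→3: ·
e14 propose(0,'p'): 0[lead,t=1,z,p]
e15 deliver 0→1: 1[foll,t=1,z,p]
e16 deliver 1→0: ·
e17 deliver 3→2: ·
e18 timeout(1): 1[cand,t=2,z,p]
e19 deliver 1→2: ·
e20 deliver 3→1: ·
e21 propose(0,'r'): 0[lead,t=1,z,p,r]
e22 deliver 0→2: ·
e23 deliver 2→0: 0[foll,t=2,z,p,r]
e24 deliver 0→3: 3[foll,t=1,z,p]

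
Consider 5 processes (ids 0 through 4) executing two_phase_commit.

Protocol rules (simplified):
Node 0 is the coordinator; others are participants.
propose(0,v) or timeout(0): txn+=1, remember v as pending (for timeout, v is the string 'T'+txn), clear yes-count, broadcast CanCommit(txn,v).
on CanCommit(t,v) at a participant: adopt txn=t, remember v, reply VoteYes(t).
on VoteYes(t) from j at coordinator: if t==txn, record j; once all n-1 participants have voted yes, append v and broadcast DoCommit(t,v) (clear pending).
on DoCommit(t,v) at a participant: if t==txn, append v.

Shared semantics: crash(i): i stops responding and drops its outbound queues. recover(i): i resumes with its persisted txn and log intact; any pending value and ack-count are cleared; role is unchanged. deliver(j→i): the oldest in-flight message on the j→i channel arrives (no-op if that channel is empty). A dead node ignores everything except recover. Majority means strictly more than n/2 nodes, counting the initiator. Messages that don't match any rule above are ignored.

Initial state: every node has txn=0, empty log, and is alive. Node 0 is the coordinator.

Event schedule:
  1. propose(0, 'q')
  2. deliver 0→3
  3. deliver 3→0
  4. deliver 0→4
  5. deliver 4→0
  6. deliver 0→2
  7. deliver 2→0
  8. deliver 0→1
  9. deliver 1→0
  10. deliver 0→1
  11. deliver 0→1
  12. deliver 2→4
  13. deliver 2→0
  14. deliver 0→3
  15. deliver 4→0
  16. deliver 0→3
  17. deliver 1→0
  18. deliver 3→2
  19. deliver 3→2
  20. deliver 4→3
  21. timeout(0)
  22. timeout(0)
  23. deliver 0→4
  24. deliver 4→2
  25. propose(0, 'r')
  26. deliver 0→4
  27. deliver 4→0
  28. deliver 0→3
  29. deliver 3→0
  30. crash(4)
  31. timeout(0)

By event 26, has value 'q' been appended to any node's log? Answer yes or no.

yes

step 1 propose(0,'q'): 0={coor,t=1,log=-}
step 2 deliver 0→3: 3={part,t=1,log=-}
step 3 deliver 3→0: —
step 4 deliver 0→4: 4={part,t=1,log=-}
step 5 deliver 4→0: —
step 6 deliver 0→2: 2={part,t=1,log=-}
step 7 deliver 2→0: —
step 8 deliver 0→1: 1={part,t=1,log=-}
step 9 deliver 1→0: 0={coor,t=1,log=q}
step 10 deliver 0→1: 1={part,t=1,log=q}
step 11 deliver 0→1: —
step 12 deliver 2→4: —
step 13 deliver 2→0: —
step 14 deliver 0→3: 3={part,t=1,log=q}
step 15 deliver 4→0: —
step 16 deliver 0→3: —
step 17 deliver 1→0: —
step 18 deliver 3→2: —
step 19 deliver 3→2: —
step 20 deliver 4→3: —
step 21 timeout(0): 0={coor,t=2,log=q}
step 22 timeout(0): 0={coor,t=3,log=q}
step 23 deliver 0→4: 4={part,t=1,log=q}
step 24 deliver 4→2: —
step 25 propose(0,'r'): 0={coor,t=4,log=q}
step 26 deliver 0→4: 4={part,t=2,log=q}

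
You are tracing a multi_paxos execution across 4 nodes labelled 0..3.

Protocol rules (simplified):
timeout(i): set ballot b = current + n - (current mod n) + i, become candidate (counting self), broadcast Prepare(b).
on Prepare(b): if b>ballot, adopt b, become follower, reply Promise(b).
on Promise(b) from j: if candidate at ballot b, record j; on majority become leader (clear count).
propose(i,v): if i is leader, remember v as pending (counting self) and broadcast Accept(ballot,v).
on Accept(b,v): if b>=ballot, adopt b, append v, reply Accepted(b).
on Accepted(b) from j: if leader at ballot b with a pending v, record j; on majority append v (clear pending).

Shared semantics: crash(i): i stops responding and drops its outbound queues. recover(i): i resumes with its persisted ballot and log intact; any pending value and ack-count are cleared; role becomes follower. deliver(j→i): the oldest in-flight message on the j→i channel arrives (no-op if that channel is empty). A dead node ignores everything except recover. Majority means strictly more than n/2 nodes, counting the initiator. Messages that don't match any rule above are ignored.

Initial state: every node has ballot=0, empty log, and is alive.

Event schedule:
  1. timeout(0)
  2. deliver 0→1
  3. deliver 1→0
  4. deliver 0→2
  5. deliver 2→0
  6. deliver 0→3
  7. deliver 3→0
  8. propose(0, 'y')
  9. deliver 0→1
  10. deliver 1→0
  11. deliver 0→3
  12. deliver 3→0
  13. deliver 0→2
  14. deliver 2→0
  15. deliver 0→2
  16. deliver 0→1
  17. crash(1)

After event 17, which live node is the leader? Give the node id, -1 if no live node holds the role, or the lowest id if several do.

after 1 — timeout(0): n0:cand/b4/[-]
after 2 — deliver 0→1: n1:foll/b4/[-]
after 3 — deliver 1→0: ·
after 4 — deliver 0→2: n2:foll/b4/[-]
after 5 — deliver 2→0: n0:lead/b4/[-]
after 6 — deliver 0→3: n3:foll/b4/[-]
after 7 — deliver 3→0: ·
after 8 — propose(0,'y'): ·
after 9 — deliver 0→1: n1:foll/b4/[y]
after 10 — deliver 1→0: ·
after 11 — deliver 0→3: n3:foll/b4/[y]
after 12 — deliver 3→0: n0:lead/b4/[y]
after 13 — deliver 0→2: n2:foll/b4/[y]
after 14 — deliver 2→0: ·
after 15 — deliver 0→2: ·
after 16 — deliver 0→1: ·
after 17 — crash(1): n1:✗foll/b4/[y]

0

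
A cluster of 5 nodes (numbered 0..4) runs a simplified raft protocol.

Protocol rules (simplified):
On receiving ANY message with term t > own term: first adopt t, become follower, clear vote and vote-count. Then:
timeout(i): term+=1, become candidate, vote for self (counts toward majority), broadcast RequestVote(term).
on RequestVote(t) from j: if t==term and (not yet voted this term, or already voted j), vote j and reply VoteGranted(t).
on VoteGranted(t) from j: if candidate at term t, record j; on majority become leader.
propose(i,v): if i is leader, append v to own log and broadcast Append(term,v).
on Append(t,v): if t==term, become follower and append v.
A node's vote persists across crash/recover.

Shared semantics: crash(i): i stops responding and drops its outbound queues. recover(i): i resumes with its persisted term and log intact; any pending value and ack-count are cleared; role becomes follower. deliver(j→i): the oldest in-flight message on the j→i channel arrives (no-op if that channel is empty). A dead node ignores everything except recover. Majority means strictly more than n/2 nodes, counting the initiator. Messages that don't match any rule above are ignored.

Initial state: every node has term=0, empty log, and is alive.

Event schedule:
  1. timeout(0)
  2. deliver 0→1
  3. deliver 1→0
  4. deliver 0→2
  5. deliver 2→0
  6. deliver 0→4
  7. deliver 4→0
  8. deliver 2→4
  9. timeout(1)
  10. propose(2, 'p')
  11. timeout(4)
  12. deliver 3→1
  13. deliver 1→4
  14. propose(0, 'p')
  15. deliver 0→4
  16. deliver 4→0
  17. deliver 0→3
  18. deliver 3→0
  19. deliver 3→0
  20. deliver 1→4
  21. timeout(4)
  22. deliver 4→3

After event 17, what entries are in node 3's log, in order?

step 1 timeout(0): 0={cand,t=1,log=-}
step 2 deliver 0→1: 1={foll,t=1,log=-}
step 3 deliver 1→0: —
step 4 deliver 0→2: 2={foll,t=1,log=-}
step 5 deliver 2→0: 0={lead,t=1,log=-}
step 6 deliver 0→4: 4={foll,t=1,log=-}
step 7 deliver 4→0: —
step 8 deliver 2→4: —
step 9 timeout(1): 1={cand,t=2,log=-}
step 10 propose(2,'p'): —
step 11 timeout(4): 4={cand,t=2,log=-}
step 12 deliver 3→1: —
step 13 deliver 1→4: —
step 14 propose(0,'p'): 0={lead,t=1,log=p}
step 15 deliver 0→4: —
step 16 deliver 4→0: 0={foll,t=2,log=p}
step 17 deliver 0→3: 3={foll,t=1,log=-}

empty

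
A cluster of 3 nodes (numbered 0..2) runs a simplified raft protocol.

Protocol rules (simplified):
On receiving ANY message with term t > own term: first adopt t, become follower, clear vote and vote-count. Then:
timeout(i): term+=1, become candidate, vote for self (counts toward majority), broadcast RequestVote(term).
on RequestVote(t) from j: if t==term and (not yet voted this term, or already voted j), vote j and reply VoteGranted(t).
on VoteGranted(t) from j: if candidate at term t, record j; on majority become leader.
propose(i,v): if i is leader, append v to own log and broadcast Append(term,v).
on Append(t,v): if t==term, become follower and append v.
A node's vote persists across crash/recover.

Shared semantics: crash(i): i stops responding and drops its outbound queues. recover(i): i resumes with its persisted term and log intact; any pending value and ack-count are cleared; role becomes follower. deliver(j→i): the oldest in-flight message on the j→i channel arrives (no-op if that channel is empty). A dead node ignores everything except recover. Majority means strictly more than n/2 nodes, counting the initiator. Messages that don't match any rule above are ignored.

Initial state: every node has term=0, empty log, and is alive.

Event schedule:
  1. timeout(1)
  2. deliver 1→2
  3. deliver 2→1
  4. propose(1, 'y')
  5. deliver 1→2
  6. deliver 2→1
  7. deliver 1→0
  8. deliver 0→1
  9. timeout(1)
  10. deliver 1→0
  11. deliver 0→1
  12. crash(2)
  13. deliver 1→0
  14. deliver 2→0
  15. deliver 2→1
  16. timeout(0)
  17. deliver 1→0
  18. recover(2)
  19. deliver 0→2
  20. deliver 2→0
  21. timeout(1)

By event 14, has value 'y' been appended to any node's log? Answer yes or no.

step 1 timeout(1): 1={cand,t=1,log=-}
step 2 deliver 1→2: 2={foll,t=1,log=-}
step 3 deliver 2→1: 1={lead,t=1,log=-}
step 4 propose(1,'y'): 1={lead,t=1,log=y}
step 5 deliver 1→2: 2={foll,t=1,log=y}
step 6 deliver 2→1: —
step 7 deliver 1→0: 0={foll,t=1,log=-}
step 8 deliver 0→1: —
step 9 timeout(1): 1={cand,t=2,log=y}
step 10 deliver 1→0: 0={foll,t=1,log=y}
step 11 deliver 0→1: —
step 12 crash(2): 2={✗foll,t=1,log=y}
step 13 deliver 1→0: 0={foll,t=2,log=y}
step 14 deliver 2→0: —

yes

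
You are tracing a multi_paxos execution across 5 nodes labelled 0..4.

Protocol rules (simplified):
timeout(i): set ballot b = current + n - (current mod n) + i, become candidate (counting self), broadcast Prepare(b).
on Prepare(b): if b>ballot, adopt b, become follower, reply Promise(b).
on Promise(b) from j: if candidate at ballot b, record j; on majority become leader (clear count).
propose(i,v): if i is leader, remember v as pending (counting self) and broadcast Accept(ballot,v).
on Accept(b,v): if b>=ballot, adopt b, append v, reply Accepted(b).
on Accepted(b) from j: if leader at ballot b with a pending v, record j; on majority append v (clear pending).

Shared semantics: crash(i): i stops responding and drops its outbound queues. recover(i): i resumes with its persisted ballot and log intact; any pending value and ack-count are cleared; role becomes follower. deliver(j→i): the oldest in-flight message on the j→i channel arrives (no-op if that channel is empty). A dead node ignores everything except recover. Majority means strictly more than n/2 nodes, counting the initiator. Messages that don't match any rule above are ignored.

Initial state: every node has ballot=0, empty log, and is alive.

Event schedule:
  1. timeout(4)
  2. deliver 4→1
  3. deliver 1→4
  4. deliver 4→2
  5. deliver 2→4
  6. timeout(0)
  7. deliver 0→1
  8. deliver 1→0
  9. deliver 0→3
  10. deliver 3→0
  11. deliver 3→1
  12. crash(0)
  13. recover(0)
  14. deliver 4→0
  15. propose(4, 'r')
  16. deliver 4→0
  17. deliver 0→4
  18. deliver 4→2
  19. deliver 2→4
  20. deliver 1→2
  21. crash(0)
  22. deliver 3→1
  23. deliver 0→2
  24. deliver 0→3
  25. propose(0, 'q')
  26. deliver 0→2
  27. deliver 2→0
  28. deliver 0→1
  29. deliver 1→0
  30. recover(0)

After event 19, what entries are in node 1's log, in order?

e1 timeout(4): 4[cand,b=9,-]
e2 deliver 4→1: 1[foll,b=9,-]
e3 deliver 1→4: ·
e4 deliver 4→2: 2[foll,b=9,-]
e5 deliver 2→4: 4[lead,b=9,-]
e6 timeout(0): 0[cand,b=5,-]
e7 deliver 0→1: ·
e8 deliver 1→0: ·
e9 deliver 0→3: 3[foll,b=5,-]
e10 deliver 3→0: ·
e11 deliver 3→1: ·
e12 crash(0): 0[✗cand,b=5,-]
e13 recover(0): 0[foll,b=5,-]
e14 deliver 4→0: 0[foll,b=9,-]
e15 propose(4,'r'): ·
e16 deliver 4→0: 0[foll,b=9,r]
e17 deliver 0→4: ·
e18 deliver 4→2: 2[foll,b=9,r]
e19 deliver 2→4: ·

empty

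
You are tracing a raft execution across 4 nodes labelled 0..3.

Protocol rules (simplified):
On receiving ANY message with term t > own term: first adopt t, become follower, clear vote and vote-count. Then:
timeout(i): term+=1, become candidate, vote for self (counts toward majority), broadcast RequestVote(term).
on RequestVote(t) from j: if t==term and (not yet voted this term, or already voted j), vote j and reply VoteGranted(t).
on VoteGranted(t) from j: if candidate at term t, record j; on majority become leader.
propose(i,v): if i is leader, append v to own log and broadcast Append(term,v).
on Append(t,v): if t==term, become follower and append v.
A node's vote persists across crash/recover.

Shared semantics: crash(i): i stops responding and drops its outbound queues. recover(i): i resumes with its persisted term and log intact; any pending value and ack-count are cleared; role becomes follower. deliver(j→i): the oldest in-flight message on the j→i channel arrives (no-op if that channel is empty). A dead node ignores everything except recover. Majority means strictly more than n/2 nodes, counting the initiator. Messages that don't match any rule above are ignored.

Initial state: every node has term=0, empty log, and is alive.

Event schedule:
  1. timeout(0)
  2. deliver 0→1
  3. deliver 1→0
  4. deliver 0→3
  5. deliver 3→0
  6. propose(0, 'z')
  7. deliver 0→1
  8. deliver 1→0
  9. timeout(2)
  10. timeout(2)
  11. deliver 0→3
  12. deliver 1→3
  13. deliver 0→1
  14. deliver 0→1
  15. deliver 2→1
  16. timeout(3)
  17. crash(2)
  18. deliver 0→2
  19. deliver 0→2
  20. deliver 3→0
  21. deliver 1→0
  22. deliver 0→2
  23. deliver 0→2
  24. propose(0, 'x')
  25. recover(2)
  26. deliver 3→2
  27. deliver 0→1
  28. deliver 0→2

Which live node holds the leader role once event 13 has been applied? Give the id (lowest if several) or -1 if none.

0

[1] timeout(0) → N0(cand t1 [-])
[2] deliver 0→1 → N1(foll t1 [-])
[3] deliver 1→0 → ∅
[4] deliver 0→3 → N3(foll t1 [-])
[5] deliver 3→0 → N0(lead t1 [-])
[6] propose(0,'z') → N0(lead t1 [z])
[7] deliver 0→1 → N1(foll t1 [z])
[8] deliver 1→0 → ∅
[9] timeout(2) → N2(cand t1 [-])
[10] timeout(2) → N2(cand t2 [-])
[11] deliver 0→3 → N3(foll t1 [z])
[12] deliver 1→3 → ∅
[13] deliver 0→1 → ∅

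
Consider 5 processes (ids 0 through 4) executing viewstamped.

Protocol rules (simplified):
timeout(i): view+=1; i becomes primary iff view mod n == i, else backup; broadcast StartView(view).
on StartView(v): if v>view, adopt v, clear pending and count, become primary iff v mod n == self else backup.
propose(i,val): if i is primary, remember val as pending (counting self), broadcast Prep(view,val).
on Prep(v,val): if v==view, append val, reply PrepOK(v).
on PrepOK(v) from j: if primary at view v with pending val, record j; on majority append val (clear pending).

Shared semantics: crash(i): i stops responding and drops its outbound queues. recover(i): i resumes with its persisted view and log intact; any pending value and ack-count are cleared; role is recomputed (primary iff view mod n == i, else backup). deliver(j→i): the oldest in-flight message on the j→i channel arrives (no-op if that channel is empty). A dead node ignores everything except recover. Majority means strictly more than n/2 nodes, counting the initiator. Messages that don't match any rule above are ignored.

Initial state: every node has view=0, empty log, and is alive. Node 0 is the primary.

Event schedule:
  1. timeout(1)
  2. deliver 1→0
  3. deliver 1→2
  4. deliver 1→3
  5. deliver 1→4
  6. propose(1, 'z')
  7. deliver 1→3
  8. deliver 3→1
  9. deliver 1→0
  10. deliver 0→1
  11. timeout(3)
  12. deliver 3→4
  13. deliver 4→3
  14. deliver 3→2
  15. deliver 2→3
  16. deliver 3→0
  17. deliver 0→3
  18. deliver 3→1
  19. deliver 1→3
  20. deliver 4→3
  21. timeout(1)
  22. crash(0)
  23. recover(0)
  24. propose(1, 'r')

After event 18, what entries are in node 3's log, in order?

1. timeout(1):  <1:prim v1 ->
2. deliver 1→0:  <0:back v1 ->
3. deliver 1→2:  <2:back v1 ->
4. deliver 1→3:  <3:back v1 ->
5. deliver 1→4:  <4:back v1 ->
6. propose(1,'z'):  nop
7. deliver 1→3:  <3:back v1 z>
8. deliver 3→1:  nop
9. deliver 1→0:  <0:back v1 z>
10. deliver 0→1:  <1:prim v1 z>
11. timeout(3):  <3:back v2 z>
12. deliver 3→4:  <4:back v2 ->
13. deliver 4→3:  nop
14. deliver 3→2:  <2:prim v2 ->
15. deliver 2→3:  nop
16. deliver 3→0:  <0:back v2 z>
17. deliver 0→3:  nop
18. deliver 3→1:  <1:back v2 z>

z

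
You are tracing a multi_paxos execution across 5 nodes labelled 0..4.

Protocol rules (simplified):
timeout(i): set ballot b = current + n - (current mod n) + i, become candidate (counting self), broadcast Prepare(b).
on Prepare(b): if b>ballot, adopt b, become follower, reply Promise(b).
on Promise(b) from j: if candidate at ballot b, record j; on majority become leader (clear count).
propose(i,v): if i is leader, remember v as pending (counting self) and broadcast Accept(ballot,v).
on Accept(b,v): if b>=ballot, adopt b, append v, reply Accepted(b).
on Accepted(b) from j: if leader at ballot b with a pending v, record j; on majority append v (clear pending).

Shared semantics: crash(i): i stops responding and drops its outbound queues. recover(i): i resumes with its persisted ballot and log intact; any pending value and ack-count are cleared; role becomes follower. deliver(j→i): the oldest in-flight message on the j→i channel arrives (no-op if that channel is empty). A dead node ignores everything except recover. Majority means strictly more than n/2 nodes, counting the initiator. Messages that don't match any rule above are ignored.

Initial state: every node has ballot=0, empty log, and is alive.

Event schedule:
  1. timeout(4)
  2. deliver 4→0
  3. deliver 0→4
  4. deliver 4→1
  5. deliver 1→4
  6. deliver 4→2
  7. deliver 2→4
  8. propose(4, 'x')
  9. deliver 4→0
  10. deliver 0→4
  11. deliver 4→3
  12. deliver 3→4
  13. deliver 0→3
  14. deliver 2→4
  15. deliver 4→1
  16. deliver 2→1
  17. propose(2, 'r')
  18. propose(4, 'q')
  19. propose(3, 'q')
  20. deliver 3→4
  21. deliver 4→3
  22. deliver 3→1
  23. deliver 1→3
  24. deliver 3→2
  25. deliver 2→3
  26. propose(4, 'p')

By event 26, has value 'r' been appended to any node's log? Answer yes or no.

no

e1 timeout(4): 4[cand,b=9,-]
e2 deliver 4→0: 0[foll,b=9,-]
e3 deliver 0→4: ·
e4 deliver 4→1: 1[foll,b=9,-]
e5 deliver 1→4: 4[lead,b=9,-]
e6 deliver 4→2: 2[foll,b=9,-]
e7 deliver 2→4: ·
e8 propose(4,'x'): ·
e9 deliver 4→0: 0[foll,b=9,x]
e10 deliver 0→4: ·
e11 deliver 4→3: 3[foll,b=9,-]
e12 deliver 3→4: ·
e13 deliver 0→3: ·
e14 deliver 2→4: ·
e15 deliver 4→1: 1[foll,b=9,x]
e16 deliver 2→1: ·
e17 propose(2,'r'): ·
e18 propose(4,'q'): ·
e19 propose(3,'q'): ·
e20 deliver 3→4: ·
e21 deliver 4→3: 3[foll,b=9,x]
e22 deliver 3→1: ·
e23 deliver 1→3: ·
e24 deliver 3→2: ·
e25 deliver 2→3: ·
e26 propose(4,'p'): ·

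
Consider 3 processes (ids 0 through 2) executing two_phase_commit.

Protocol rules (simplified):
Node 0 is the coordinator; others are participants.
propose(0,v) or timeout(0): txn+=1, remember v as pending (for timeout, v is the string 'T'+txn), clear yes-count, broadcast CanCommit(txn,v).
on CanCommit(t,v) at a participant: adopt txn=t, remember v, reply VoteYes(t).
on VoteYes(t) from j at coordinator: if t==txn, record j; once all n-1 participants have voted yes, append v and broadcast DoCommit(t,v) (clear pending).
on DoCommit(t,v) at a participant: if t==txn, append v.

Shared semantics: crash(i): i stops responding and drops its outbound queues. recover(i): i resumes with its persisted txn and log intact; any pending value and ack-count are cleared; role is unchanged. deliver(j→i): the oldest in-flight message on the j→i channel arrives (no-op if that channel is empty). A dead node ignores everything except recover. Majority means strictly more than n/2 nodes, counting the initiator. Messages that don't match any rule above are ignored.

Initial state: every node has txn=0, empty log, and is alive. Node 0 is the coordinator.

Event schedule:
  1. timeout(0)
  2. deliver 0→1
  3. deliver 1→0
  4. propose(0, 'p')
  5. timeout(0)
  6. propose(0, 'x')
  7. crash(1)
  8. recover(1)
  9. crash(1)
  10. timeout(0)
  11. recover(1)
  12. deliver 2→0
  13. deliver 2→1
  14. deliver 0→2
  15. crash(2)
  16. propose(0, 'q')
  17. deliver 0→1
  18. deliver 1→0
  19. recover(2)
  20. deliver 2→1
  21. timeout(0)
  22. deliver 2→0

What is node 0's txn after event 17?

after 1 — timeout(0): n0:coor/t1/[-]
after 2 — deliver 0→1: n1:part/t1/[-]
after 3 — deliver 1→0: ·
after 4 — propose(0,'p'): n0:coor/t2/[-]
after 5 — timeout(0): n0:coor/t3/[-]
after 6 — propose(0,'x'): n0:coor/t4/[-]
after 7 — crash(1): n1:✗part/t1/[-]
after 8 — recover(1): n1:part/t1/[-]
after 9 — crash(1): n1:✗part/t1/[-]
after 10 — timeout(0): n0:coor/t5/[-]
after 11 — recover(1): n1:part/t1/[-]
after 12 — deliver 2→0: ·
after 13 — deliver 2→1: ·
after 14 — deliver 0→2: n2:part/t1/[-]
after 15 — crash(2): n2:✗part/t1/[-]
after 16 — propose(0,'q'): n0:coor/t6/[-]
after 17 — deliver 0→1: n1:part/t2/[-]

6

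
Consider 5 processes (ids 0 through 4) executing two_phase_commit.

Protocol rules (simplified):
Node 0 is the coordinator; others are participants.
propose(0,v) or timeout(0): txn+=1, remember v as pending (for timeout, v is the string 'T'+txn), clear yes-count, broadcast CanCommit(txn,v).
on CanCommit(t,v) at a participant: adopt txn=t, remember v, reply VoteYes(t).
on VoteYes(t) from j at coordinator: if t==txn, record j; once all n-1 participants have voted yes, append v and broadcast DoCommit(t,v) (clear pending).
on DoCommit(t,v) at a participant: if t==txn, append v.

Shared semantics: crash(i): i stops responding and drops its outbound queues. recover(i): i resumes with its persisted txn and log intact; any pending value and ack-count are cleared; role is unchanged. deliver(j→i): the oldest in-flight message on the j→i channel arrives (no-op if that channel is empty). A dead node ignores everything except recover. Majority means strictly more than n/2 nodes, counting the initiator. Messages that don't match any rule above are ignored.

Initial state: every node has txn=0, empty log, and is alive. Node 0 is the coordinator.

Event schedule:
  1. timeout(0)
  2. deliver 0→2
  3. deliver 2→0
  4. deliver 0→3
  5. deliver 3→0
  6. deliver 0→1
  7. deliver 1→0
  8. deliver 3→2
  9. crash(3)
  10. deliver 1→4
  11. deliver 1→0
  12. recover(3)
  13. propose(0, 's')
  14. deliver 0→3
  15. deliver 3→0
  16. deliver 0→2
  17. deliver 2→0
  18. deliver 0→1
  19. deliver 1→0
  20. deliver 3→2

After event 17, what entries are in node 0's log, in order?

empty

[1] timeout(0) → N0(coor t1 [-])
[2] deliver 0→2 → N2(part t1 [-])
[3] deliver 2→0 → ∅
[4] deliver 0→3 → N3(part t1 [-])
[5] deliver 3→0 → ∅
[6] deliver 0→1 → N1(part t1 [-])
[7] deliver 1→0 → ∅
[8] deliver 3→2 → ∅
[9] crash(3) → N3(✗part t1 [-])
[10] deliver 1→4 → ∅
[11] deliver 1→0 → ∅
[12] recover(3) → N3(part t1 [-])
[13] propose(0,'s') → N0(coor t2 [-])
[14] deliver 0→3 → N3(part t2 [-])
[15] deliver 3→0 → ∅
[16] deliver 0→2 → N2(part t2 [-])
[17] deliver 2→0 → ∅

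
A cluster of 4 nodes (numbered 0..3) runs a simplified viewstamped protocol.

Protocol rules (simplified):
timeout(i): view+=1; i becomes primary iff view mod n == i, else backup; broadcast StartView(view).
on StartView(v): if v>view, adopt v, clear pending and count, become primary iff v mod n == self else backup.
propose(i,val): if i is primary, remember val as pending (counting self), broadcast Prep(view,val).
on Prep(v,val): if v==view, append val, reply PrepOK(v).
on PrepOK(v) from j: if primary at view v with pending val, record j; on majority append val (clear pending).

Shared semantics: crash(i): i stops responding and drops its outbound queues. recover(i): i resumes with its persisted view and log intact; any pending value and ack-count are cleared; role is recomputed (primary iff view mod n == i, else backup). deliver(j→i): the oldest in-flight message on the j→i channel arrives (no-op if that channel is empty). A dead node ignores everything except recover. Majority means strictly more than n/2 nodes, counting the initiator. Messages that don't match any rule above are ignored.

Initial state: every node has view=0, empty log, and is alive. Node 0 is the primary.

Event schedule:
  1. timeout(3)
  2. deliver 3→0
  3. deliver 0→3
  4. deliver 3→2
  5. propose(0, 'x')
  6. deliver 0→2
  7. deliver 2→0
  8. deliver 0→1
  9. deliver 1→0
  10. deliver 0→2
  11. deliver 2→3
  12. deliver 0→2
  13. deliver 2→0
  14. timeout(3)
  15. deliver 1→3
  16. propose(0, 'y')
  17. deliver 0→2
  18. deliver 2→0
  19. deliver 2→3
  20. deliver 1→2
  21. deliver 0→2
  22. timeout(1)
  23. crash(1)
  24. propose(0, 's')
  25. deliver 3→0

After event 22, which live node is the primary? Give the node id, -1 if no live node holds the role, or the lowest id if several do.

1

1. timeout(3):  <3:back v1 ->
2. deliver 3→0:  <0:back v1 ->
3. deliver 0→3:  nop
4. deliver 3→2:  <2:back v1 ->
5. propose(0,'x'):  nop
6. deliver 0→2:  nop
7. deliver 2→0:  nop
8. deliver 0→1:  nop
9. deliver 1→0:  nop
10. deliver 0→2:  nop
11. deliver 2→3:  nop
12. deliver 0→2:  nop
13. deliver 2→0:  nop
14. timeout(3):  <3:back v2 ->
15. deliver 1→3:  nop
16. propose(0,'y'):  nop
17. deliver 0→2:  nop
18. deliver 2→0:  nop
19. deliver 2→3:  nop
20. deliver 1→2:  nop
21. deliver 0→2:  nop
22. timeout(1):  <1:prim v1 ->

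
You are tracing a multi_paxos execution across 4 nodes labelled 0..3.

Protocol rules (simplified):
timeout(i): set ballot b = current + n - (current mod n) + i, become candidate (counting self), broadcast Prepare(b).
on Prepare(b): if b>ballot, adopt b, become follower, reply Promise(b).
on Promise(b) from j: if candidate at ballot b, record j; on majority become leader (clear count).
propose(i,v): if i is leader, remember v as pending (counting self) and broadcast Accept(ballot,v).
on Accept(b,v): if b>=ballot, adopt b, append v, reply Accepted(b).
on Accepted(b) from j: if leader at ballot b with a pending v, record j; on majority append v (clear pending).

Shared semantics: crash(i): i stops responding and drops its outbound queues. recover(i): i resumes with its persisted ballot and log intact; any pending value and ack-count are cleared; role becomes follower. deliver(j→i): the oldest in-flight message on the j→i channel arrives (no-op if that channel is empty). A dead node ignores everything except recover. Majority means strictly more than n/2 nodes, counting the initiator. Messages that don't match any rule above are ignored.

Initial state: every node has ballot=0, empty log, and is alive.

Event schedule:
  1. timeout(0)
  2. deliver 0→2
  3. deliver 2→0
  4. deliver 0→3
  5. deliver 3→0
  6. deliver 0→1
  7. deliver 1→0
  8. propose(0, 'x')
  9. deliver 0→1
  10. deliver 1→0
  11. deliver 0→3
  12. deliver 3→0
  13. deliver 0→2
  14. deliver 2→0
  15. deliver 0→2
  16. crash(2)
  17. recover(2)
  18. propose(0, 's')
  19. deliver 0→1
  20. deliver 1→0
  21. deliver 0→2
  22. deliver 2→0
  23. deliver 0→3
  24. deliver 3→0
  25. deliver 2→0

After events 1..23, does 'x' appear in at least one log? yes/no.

yes

[1] timeout(0) → N0(cand b4 [-])
[2] deliver 0→2 → N2(foll b4 [-])
[3] deliver 2→0 → ∅
[4] deliver 0→3 → N3(foll b4 [-])
[5] deliver 3→0 → N0(lead b4 [-])
[6] deliver 0→1 → N1(foll b4 [-])
[7] deliver 1→0 → ∅
[8] propose(0,'x') → ∅
[9] deliver 0→1 → N1(foll b4 [x])
[10] deliver 1→0 → ∅
[11] deliver 0→3 → N3(foll b4 [x])
[12] deliver 3→0 → N0(lead b4 [x])
[13] deliver 0→2 → N2(foll b4 [x])
[14] deliver 2→0 → ∅
[15] deliver 0→2 → ∅
[16] crash(2) → N2(✗foll b4 [x])
[17] recover(2) → N2(foll b4 [x])
[18] propose(0,'s') → ∅
[19] deliver 0→1 → N1(foll b4 [x,s])
[20] deliver 1→0 → ∅
[21] deliver 0→2 → N2(foll b4 [x,s])
[22] deliver 2→0 → N0(lead b4 [x,s])
[23] deliver 0→3 → N3(foll b4 [x,s])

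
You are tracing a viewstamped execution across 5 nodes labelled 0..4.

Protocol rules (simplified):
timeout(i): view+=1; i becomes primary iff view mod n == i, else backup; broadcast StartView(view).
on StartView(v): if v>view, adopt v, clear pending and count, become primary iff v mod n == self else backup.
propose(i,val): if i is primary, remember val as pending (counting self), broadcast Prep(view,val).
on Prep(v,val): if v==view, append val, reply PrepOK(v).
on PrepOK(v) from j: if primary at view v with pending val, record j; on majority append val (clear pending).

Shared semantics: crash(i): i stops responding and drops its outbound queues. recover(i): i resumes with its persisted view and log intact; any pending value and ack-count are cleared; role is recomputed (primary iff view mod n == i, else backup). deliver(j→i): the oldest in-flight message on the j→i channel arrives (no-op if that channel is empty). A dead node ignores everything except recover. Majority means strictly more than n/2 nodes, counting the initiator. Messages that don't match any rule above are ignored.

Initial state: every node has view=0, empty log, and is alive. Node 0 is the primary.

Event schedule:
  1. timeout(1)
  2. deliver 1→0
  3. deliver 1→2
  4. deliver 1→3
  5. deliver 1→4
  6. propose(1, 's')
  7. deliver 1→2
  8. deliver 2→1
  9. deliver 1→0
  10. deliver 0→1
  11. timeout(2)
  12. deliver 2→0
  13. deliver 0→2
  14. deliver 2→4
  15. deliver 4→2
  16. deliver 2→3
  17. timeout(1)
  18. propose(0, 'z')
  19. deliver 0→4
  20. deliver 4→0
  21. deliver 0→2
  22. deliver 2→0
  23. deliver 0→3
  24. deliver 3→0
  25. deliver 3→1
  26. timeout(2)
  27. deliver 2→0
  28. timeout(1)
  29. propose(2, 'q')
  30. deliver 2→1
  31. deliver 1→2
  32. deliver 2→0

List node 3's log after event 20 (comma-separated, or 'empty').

[1] timeout(1) → N1(prim v1 [-])
[2] deliver 1→0 → N0(back v1 [-])
[3] deliver 1→2 → N2(back v1 [-])
[4] deliver 1→3 → N3(back v1 [-])
[5] deliver 1→4 → N4(back v1 [-])
[6] propose(1,'s') → ∅
[7] deliver 1→2 → N2(back v1 [s])
[8] deliver 2→1 → ∅
[9] deliver 1→0 → N0(back v1 [s])
[10] deliver 0→1 → N1(prim v1 [s])
[11] timeout(2) → N2(prim v2 [s])
[12] deliver 2→0 → N0(back v2 [s])
[13] deliver 0→2 → ∅
[14] deliver 2→4 → N4(back v2 [-])
[15] deliver 4→2 → ∅
[16] deliver 2→3 → N3(back v2 [-])
[17] timeout(1) → N1(back v2 [s])
[18] propose(0,'z') → ∅
[19] deliver 0→4 → ∅
[20] deliver 4→0 → ∅

empty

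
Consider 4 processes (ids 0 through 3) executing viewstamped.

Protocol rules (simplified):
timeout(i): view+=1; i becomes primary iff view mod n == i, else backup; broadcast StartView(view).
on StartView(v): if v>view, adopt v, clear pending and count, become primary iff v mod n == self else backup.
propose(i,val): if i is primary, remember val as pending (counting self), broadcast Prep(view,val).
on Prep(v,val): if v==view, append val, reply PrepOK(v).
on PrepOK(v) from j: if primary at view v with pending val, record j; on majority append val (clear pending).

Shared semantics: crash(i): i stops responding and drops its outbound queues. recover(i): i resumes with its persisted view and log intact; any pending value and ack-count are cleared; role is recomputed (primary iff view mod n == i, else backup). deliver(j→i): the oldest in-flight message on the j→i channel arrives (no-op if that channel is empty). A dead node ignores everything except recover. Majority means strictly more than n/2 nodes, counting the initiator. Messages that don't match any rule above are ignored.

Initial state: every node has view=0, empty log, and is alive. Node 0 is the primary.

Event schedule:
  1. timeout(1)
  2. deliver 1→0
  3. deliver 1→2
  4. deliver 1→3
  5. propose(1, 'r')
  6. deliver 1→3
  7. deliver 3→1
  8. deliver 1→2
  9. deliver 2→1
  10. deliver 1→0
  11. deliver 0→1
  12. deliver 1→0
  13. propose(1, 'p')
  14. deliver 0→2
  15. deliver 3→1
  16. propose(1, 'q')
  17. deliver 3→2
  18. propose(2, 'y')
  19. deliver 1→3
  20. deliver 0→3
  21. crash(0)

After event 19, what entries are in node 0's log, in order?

step 1 timeout(1): 1={prim,v=1,log=-}
step 2 deliver 1→0: 0={back,v=1,log=-}
step 3 deliver 1→2: 2={back,v=1,log=-}
step 4 deliver 1→3: 3={back,v=1,log=-}
step 5 propose(1,'r'): —
step 6 deliver 1→3: 3={back,v=1,log=r}
step 7 deliver 3→1: —
step 8 deliver 1→2: 2={back,v=1,log=r}
step 9 deliver 2→1: 1={prim,v=1,log=r}
step 10 deliver 1→0: 0={back,v=1,log=r}
step 11 deliver 0→1: —
step 12 deliver 1→0: —
step 13 propose(1,'p'): —
step 14 deliver 0→2: —
step 15 deliver 3→1: —
step 16 propose(1,'q'): —
step 17 deliver 3→2: —
step 18 propose(2,'y'): —
step 19 deliver 1→3: 3={back,v=1,log=r,p}

r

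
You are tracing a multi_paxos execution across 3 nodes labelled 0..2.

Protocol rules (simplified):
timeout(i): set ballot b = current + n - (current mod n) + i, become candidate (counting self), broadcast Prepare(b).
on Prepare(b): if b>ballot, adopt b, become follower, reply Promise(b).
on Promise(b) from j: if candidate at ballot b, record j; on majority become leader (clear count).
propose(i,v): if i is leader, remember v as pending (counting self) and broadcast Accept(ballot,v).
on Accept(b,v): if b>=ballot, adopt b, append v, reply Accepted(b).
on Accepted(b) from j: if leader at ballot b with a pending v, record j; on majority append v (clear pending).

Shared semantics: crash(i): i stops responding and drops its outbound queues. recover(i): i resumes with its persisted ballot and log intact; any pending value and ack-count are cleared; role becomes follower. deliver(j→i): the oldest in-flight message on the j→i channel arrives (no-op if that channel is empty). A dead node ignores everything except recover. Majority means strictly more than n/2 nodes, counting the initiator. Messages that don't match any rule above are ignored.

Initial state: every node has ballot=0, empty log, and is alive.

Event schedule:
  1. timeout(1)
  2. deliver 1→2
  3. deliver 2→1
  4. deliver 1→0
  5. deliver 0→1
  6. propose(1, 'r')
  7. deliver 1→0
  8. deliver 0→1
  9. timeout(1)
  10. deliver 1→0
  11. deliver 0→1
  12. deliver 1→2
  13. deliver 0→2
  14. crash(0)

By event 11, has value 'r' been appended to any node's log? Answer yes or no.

step 1 timeout(1): 1={cand,b=4,log=-}
step 2 deliver 1→2: 2={foll,b=4,log=-}
step 3 deliver 2→1: 1={lead,b=4,log=-}
step 4 deliver 1→0: 0={foll,b=4,log=-}
step 5 deliver 0→1: —
step 6 propose(1,'r'): —
step 7 deliver 1→0: 0={foll,b=4,log=r}
step 8 deliver 0→1: 1={lead,b=4,log=r}
step 9 timeout(1): 1={cand,b=7,log=r}
step 10 deliver 1→0: 0={foll,b=7,log=r}
step 11 deliver 0→1: 1={lead,b=7,log=r}

yes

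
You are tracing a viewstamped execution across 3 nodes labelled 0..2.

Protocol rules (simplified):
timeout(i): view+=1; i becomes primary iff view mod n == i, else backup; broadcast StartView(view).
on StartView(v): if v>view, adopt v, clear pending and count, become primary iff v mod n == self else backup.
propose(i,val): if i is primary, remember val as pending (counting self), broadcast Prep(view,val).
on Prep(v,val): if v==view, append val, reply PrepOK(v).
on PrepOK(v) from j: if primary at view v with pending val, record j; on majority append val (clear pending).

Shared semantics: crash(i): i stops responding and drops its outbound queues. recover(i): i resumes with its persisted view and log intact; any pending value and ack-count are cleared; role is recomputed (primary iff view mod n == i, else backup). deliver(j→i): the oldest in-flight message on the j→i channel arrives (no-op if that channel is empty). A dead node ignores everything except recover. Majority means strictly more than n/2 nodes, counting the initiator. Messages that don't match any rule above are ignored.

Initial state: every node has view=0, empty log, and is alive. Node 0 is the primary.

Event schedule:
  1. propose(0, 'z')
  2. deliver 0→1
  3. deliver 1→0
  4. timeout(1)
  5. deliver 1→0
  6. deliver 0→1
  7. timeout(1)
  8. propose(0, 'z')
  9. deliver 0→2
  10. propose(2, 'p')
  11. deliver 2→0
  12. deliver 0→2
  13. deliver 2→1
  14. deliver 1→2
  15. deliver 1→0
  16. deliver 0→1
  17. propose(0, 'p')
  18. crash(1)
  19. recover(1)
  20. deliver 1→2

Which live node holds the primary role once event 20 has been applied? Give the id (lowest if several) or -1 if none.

-1

step 1 propose(0,'z'): —
step 2 deliver 0→1: 1={back,v=0,log=z}
step 3 deliver 1→0: 0={prim,v=0,log=z}
step 4 timeout(1): 1={prim,v=1,log=z}
step 5 deliver 1→0: 0={back,v=1,log=z}
step 6 deliver 0→1: —
step 7 timeout(1): 1={back,v=2,log=z}
step 8 propose(0,'z'): —
step 9 deliver 0→2: 2={back,v=0,log=z}
step 10 propose(2,'p'): —
step 11 deliver 2→0: —
step 12 deliver 0→2: —
step 13 deliver 2→1: —
step 14 deliver 1→2: 2={back,v=1,log=z}
step 15 deliver 1→0: 0={back,v=2,log=z}
step 16 deliver 0→1: —
step 17 propose(0,'p'): —
step 18 crash(1): 1={✗back,v=2,log=z}
step 19 recover(1): 1={back,v=2,log=z}
step 20 deliver 1→2: —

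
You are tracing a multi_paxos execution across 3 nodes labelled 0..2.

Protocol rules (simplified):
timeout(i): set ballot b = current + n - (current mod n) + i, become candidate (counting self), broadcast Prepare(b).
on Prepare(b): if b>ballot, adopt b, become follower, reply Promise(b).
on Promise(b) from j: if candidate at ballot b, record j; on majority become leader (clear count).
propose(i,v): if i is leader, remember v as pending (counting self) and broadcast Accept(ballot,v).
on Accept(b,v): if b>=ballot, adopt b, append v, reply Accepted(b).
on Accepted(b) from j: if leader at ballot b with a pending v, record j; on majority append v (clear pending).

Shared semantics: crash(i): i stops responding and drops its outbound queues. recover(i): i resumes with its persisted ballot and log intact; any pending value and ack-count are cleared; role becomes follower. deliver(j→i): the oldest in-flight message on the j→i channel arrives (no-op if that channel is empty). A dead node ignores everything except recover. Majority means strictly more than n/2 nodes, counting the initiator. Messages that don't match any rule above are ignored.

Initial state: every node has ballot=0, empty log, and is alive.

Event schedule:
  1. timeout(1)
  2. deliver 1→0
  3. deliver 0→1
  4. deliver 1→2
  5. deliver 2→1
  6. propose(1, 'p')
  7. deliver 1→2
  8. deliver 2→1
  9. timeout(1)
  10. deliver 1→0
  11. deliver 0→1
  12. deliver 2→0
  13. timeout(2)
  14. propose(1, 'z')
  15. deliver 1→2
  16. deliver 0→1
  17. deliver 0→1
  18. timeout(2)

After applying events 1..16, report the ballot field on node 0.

4

after 1 — timeout(1): n1:cand/b4/[-]
after 2 — deliver 1→0: n0:foll/b4/[-]
after 3 — deliver 0→1: n1:lead/b4/[-]
after 4 — deliver 1→2: n2:foll/b4/[-]
after 5 — deliver 2→1: ·
after 6 — propose(1,'p'): ·
after 7 — deliver 1→2: n2:foll/b4/[p]
after 8 — deliver 2→1: n1:lead/b4/[p]
after 9 — timeout(1): n1:cand/b7/[p]
after 10 — deliver 1→0: n0:foll/b4/[p]
after 11 — deliver 0→1: ·
after 12 — deliver 2→0: ·
after 13 — timeout(2): n2:cand/b8/[p]
after 14 — propose(1,'z'): ·
after 15 — deliver 1→2: ·
after 16 — deliver 0→1: ·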